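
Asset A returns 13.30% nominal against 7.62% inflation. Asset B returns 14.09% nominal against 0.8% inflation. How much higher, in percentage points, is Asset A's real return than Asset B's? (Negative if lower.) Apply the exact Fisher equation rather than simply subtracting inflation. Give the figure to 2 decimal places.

Asset A real return: 1.1330/1.0762 − 1 = 5.278%.
Asset B real return: 1.1409/1.008 − 1 = 13.185%.
Difference: 5.278 − 13.185 = -7.907 pp.

-7.91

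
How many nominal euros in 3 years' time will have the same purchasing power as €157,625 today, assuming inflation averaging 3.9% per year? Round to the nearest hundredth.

€176,795.72

Cumulative price-level factor: (1+3.9%)^3 = 1.121622319.
Multiplying €157,625 by the price-level factor gives the future nominal sum.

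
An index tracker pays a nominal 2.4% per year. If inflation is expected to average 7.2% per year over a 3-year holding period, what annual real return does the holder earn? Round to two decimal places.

With constant rates the annual real return is the same each year: (1+2.4%)/(1+7.2%) − 1 = -0.04478.

-4.48%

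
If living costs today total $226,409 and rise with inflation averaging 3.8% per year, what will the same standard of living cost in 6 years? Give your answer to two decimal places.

Cumulative price-level factor: (1+3.8%)^6 ≈ 1.2507891955.
Multiplying $226,409 by the price-level factor gives the future nominal sum.

$283,189.93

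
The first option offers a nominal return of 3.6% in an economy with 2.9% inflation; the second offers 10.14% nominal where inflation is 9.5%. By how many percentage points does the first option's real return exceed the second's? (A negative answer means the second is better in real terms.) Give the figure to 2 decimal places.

The first option real return: 1.036/1.029 − 1 = 0.680%.
The second real return: 1.1014/1.095 − 1 = 0.584%.
Difference: 0.680 − 0.584 = 0.096 pp.

0.10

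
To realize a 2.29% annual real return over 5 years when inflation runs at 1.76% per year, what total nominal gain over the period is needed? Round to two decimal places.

Required annual nominal rate: (1+2.29%)(1+1.76%) − 1 = 4.090304%.
Cumulative over 5 years: (1 + 0.04090304)^5 − 1 ≈ 0.22194.

22.19%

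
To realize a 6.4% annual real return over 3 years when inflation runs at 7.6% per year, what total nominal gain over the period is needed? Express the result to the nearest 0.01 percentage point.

Required annual nominal rate: (1+6.4%)(1+7.6%) − 1 = 14.4864%.
Cumulative over 3 years: (1 + 0.144864)^3 − 1 ≈ 0.50059.

50.06%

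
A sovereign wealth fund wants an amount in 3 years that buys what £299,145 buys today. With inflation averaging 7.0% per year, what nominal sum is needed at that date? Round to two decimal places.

£366,465.49

Cumulative price-level factor: (1+7.0%)^3 = 1.225043.
Multiplying £299,145 by the price-level factor gives the future nominal sum.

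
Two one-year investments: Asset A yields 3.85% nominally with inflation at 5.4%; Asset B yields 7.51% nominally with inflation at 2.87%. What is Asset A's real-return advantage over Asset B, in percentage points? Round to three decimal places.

Asset A real return: 1.0385/1.054 − 1 = -1.4706%.
Asset B real return: 1.0751/1.0287 − 1 = 4.5105%.
Difference: -1.4706 − 4.5105 = -5.9811 pp.

-5.981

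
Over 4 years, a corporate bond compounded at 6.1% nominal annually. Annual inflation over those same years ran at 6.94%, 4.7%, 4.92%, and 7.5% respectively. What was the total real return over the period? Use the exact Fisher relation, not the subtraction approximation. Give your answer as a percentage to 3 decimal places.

Cumulative inflation factor: 1.0694 × 1.047 × 1.0492 × 1.075 ≈ 1.26286.
Nominal growth factor: 1.26725. Real growth factor = 1.26725 / 1.26286 ≈ 1.00348.
Total real return ≈ 0.3478%.

0.348%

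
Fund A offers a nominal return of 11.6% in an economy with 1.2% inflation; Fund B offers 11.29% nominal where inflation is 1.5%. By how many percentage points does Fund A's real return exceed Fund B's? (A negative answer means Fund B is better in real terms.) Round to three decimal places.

Fund A real return: 1.116/1.012 − 1 = 10.2767%.
Fund B real return: 1.1129/1.015 − 1 = 9.6453%.
Difference: 10.2767 − 9.6453 = 0.6314 pp.

0.631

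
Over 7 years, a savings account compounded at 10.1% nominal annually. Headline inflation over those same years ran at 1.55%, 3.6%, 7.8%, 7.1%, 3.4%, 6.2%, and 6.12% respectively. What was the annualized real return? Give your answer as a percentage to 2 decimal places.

Cumulative inflation factor: 1.0155 × 1.036 × 1.078 × 1.071 × 1.034 × 1.062 × 1.0612 ≈ 1.41544.
Nominal growth factor: 1.96115. Real growth factor = 1.96115 / 1.41544 ≈ 1.38555.
Annualized: 1.38555^(1/7) − 1 ≈ 0.04769.

4.77%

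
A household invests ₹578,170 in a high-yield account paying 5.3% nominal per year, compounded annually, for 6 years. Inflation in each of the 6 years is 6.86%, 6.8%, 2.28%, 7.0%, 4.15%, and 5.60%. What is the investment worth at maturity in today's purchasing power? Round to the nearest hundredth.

₹573,775.06

Nominal value at maturity: ₹578,170 × (1 + 5.3%)^6 ≈ ₹788,180.67.
Price-level factor over 6 years: 1.0686 × 1.068 × 1.0228 × 1.070 × 1.0415 × 1.0560 ≈ 1.3736753720.
The maturity value deflated by that factor is the answer in today's purchasing power.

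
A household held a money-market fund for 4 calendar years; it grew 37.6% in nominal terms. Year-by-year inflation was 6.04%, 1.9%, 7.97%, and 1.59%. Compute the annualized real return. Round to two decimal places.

3.80%

Cumulative inflation factor: 1.0604 × 1.019 × 1.0797 × 1.0159 ≈ 1.18522.
Nominal growth factor: 1.37600. Real growth factor = 1.37600 / 1.18522 ≈ 1.16097.
Annualized: 1.16097^(1/4) − 1 ≈ 0.03802.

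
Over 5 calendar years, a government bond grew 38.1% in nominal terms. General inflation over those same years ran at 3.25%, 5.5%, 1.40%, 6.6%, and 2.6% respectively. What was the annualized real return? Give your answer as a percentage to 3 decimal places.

Cumulative inflation factor: 1.0325 × 1.055 × 1.0140 × 1.066 × 1.026 ≈ 1.20805.
Nominal growth factor: 1.38100. Real growth factor = 1.38100 / 1.20805 ≈ 1.14316.
Annualized: 1.14316^(1/5) − 1 ≈ 0.02712.

2.712%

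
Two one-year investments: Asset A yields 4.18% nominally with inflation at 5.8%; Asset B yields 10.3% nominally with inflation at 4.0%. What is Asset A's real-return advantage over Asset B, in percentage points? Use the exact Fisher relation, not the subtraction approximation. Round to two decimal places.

Asset A real return: 1.0418/1.058 − 1 = -1.531%.
Asset B real return: 1.103/1.040 − 1 = 6.058%.
Difference: -1.531 − 6.058 = -7.589 pp.

-7.59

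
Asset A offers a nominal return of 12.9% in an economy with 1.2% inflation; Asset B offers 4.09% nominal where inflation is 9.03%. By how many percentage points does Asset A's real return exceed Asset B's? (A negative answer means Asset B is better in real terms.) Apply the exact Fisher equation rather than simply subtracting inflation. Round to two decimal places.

16.09

Asset A real return: 1.129/1.012 − 1 = 11.561%.
Asset B real return: 1.0409/1.0903 − 1 = -4.531%.
Difference: 11.561 − (-4.531) = 16.092 pp.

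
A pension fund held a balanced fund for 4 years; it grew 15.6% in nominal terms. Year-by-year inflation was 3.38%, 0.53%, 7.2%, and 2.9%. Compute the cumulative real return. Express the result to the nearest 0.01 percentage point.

Cumulative inflation factor: 1.0338 × 1.0053 × 1.072 × 1.029 ≈ 1.14642.
Nominal growth factor: 1.15600. Real growth factor = 1.15600 / 1.14642 ≈ 1.00836.
Total real return ≈ 0.8360%.

0.84%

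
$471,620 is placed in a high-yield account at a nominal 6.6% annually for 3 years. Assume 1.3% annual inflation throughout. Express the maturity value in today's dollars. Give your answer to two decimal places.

$549,585.79

Nominal value at maturity: $471,620 × (1 + 6.6%)^3 ≈ $571,299.48.
Price-level factor over 3 years: (1 + 1.3%)^3 = 1.039509197.
Dividing the nominal maturity value by the price-level factor gives the value in today's money.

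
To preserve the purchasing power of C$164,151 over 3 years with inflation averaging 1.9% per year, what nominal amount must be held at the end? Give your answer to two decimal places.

Cumulative price-level factor: (1+1.9%)^3 = 1.058089859.
Multiplying C$164,151 by the price-level factor gives the future nominal sum.

C$173,686.51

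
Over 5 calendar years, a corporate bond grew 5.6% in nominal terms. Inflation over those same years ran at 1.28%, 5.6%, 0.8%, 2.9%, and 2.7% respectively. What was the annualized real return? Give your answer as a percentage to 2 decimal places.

-1.51%

Cumulative inflation factor: 1.0128 × 1.056 × 1.008 × 1.029 × 1.027 ≈ 1.13929.
Nominal growth factor: 1.05600. Real growth factor = 1.05600 / 1.13929 ≈ 0.92689.
Annualized: 0.92689^(1/5) − 1 ≈ -0.01507.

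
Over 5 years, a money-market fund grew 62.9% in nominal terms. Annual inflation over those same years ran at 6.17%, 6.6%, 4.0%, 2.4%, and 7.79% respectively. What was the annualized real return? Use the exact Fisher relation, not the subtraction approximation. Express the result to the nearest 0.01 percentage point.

4.63%

Cumulative inflation factor: 1.0617 × 1.066 × 1.040 × 1.024 × 1.0779 ≈ 1.29918.
Nominal growth factor: 1.62900. Real growth factor = 1.62900 / 1.29918 ≈ 1.25386.
Annualized: 1.25386^(1/5) − 1 ≈ 0.04629.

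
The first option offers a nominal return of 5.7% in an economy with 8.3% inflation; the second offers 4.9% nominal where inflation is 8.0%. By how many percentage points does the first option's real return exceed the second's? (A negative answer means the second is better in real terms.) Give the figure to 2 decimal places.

The first option real return: 1.057/1.083 − 1 = -2.401%.
The second real return: 1.049/1.080 − 1 = -2.870%.
Difference: -2.401 − (-2.870) = 0.469 pp.

0.47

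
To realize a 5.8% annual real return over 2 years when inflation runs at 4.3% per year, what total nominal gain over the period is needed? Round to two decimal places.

21.77%

Required annual nominal rate: (1+5.8%)(1+4.3%) − 1 = 10.3494%.
Cumulative over 2 years: (1 + 0.103494)^2 − 1 ≈ 0.21770.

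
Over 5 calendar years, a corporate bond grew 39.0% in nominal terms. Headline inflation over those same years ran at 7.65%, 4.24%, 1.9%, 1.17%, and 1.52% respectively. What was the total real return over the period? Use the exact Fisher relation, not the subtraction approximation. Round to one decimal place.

Cumulative inflation factor: 1.0765 × 1.0424 × 1.019 × 1.0117 × 1.0152 ≈ 1.17443.
Nominal growth factor: 1.39000. Real growth factor = 1.39000 / 1.17443 ≈ 1.18356.
Total real return ≈ 18.3556%.

18.4%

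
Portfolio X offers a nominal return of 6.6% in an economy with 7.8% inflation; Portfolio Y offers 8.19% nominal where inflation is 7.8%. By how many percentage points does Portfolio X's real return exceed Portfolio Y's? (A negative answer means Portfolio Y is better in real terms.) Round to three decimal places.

-1.475

Portfolio X real return: 1.066/1.078 − 1 = -1.1132%.
Portfolio Y real return: 1.0819/1.078 − 1 = 0.3618%.
Difference: -1.1132 − 0.3618 = -1.4750 pp.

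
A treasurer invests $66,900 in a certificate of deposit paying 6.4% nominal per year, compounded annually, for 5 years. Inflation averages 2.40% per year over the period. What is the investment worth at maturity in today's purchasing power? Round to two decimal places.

Nominal value at maturity: $66,900 × (1 + 6.4%)^5 ≈ $91,229.28.
Price-level factor over 5 years: (1 + 2.40%)^5 ≈ 1.1258999068.
The maturity value deflated by that factor is the answer in today's purchasing power.

$81,027.88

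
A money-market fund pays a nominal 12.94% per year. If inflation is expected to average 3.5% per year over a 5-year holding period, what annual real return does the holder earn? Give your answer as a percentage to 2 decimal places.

9.12%

With constant rates the annual real return is the same each year: (1+12.94%)/(1+3.5%) − 1 = 0.09121.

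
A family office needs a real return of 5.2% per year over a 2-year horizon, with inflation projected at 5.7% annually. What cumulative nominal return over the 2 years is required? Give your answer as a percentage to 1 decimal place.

23.6%

Required annual nominal rate: (1+5.2%)(1+5.7%) − 1 = 11.1964%.
Cumulative over 2 years: (1 + 0.111964)^2 − 1 ≈ 0.23646.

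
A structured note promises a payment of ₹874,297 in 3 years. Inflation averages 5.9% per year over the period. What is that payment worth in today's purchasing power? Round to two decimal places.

Price-level factor over 3 years: (1 + 5.9%)^3 = 1.187648379.
Purchasing power today: ₹874,297 divided by that factor.

₹736,158.12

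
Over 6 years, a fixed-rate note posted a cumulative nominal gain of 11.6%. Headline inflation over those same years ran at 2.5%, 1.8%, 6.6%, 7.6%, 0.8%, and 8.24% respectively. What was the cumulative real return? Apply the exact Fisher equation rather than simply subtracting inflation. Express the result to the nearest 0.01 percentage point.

Cumulative inflation factor: 1.025 × 1.018 × 1.066 × 1.076 × 1.008 × 1.0824 ≈ 1.30584.
Nominal growth factor: 1.11600. Real growth factor = 1.11600 / 1.30584 ≈ 0.85462.
Total real return ≈ -14.5377%.

-14.54%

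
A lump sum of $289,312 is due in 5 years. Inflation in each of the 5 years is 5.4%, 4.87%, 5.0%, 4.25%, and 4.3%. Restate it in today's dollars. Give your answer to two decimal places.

Price-level factor over 5 years: 1.054 × 1.0487 × 1.050 × 1.0425 × 1.043 ≈ 1.2619482625.
Purchasing power today: $289,312 divided by that factor.

$229,258.21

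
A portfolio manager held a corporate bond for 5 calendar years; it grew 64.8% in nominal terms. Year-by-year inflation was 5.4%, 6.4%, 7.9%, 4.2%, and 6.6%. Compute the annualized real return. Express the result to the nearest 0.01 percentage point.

Cumulative inflation factor: 1.054 × 1.064 × 1.079 × 1.042 × 1.066 ≈ 1.34409.
Nominal growth factor: 1.64800. Real growth factor = 1.64800 / 1.34409 ≈ 1.22611.
Annualized: 1.22611^(1/5) − 1 ≈ 0.04161.

4.16%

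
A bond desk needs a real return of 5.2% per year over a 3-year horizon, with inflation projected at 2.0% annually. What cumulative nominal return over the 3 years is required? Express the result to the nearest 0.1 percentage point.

Required annual nominal rate: (1+5.2%)(1+2.0%) − 1 = 7.304%.
Cumulative over 3 years: (1 + 0.07304)^3 − 1 ≈ 0.23551.

23.6%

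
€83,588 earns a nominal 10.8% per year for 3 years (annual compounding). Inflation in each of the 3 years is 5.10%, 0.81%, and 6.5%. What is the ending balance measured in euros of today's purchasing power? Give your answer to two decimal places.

Nominal value at maturity: €83,588 × (1 + 10.8%)^3 ≈ €113,700.72.
Price-level factor over 3 years: 1.0510 × 1.0081 × 1.065 = 1.1283814515.
The maturity value deflated by that factor is the answer in today's purchasing power.

€100,764.44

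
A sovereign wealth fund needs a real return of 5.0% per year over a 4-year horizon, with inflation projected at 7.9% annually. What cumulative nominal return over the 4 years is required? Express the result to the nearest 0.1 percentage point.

Required annual nominal rate: (1+5.0%)(1+7.9%) − 1 = 13.295%.
Cumulative over 4 years: (1 + 0.13295)^4 − 1 ≈ 0.64757.

64.8%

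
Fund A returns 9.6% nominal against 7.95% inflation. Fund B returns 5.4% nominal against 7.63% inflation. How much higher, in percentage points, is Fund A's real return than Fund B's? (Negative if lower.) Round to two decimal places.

3.60

Fund A real return: 1.096/1.0795 − 1 = 1.528%.
Fund B real return: 1.054/1.0763 − 1 = -2.072%.
Difference: 1.528 − (-2.072) = 3.600 pp.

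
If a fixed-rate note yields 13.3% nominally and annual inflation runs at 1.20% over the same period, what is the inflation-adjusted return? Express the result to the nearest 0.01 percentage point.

11.96%

Real return via the Fisher equation: (1 + 13.3%)/(1 + 1.20%) − 1 = 1.133/1.0120 − 1 ≈ 0.11957.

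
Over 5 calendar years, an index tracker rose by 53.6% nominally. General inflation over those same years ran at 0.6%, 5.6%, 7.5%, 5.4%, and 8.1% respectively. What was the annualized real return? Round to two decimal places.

Cumulative inflation factor: 1.006 × 1.056 × 1.075 × 1.054 × 1.081 ≈ 1.30118.
Nominal growth factor: 1.53600. Real growth factor = 1.53600 / 1.30118 ≈ 1.18047.
Annualized: 1.18047^(1/5) − 1 ≈ 0.03374.

3.37%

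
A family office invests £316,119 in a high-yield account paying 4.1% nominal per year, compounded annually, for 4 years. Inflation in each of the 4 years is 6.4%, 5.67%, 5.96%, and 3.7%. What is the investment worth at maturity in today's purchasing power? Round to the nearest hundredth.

Nominal value at maturity: £316,119 × (1 + 4.1%)^4 ≈ £371,238.93.
Price-level factor over 4 years: 1.064 × 1.0567 × 1.0596 × 1.037 ≈ 1.2354183319.
Dividing the nominal maturity value by the price-level factor gives the value in today's money.

£300,496.54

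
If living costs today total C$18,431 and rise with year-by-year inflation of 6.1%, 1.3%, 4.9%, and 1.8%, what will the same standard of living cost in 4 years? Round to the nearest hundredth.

Cumulative price-level factor: 1.061 × 1.013 × 1.049 × 1.018 ≈ 1.1477520984.
Multiplying C$18,431 by the price-level factor gives the future nominal sum.

C$21,154.22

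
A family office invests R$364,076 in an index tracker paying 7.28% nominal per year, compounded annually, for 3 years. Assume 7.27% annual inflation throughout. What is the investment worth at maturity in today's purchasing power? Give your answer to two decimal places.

R$364,177.83

Nominal value at maturity: R$364,076 × (1 + 7.28%)^3 ≈ R$449,519.30.
Price-level factor over 3 years: (1 + 7.27%)^3 ≈ 1.2343401106.
The maturity value deflated by that factor is the answer in today's purchasing power.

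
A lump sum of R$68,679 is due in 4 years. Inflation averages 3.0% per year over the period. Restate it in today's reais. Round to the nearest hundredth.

Price-level factor over 4 years: (1 + 3.0%)^4 = 1.12550881.
Purchasing power today: R$68,679 divided by that factor.

R$61,020.40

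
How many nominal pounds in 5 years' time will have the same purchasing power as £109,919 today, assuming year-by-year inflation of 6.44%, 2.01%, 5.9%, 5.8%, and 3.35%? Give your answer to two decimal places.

Cumulative price-level factor: 1.0644 × 1.0201 × 1.059 × 1.058 × 1.0335 ≈ 1.2573023353.
Multiplying £109,919 by the price-level factor gives the future nominal sum.

£138,201.42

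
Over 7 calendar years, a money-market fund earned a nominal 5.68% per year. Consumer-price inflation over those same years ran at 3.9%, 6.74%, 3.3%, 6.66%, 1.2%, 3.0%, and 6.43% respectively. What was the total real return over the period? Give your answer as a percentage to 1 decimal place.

8.6%

Cumulative inflation factor: 1.039 × 1.0674 × 1.033 × 1.0666 × 1.012 × 1.030 × 1.0643 ≈ 1.35558.
Nominal growth factor: 1.47214. Real growth factor = 1.47214 / 1.35558 ≈ 1.08598.
Total real return ≈ 8.5983%.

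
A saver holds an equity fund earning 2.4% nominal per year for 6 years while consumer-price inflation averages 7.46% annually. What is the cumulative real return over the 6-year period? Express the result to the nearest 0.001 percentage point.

The annual real rate is (1+2.4%)/(1+7.46%) − 1 = -4.7087%.
Compounded over 6 years: (1 + -0.047087)^6 − 1 ≈ -0.25128.

-25.128%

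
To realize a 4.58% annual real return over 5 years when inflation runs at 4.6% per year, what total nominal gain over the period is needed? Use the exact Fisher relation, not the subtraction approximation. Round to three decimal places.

Required annual nominal rate: (1+4.58%)(1+4.6%) − 1 = 9.39068%.
Cumulative over 5 years: (1 + 0.0939068)^5 − 1 ≈ 0.56640.

56.640%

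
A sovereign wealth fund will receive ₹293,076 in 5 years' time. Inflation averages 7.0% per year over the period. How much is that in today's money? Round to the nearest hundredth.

₹208,959.14

Price-level factor over 5 years: (1 + 7.0%)^5 = 1.4025517307.
Purchasing power today: ₹293,076 divided by that factor.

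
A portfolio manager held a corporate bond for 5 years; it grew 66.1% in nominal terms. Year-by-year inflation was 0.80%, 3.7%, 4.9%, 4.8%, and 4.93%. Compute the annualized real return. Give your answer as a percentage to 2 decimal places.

6.62%

Cumulative inflation factor: 1.0080 × 1.037 × 1.049 × 1.048 × 1.0493 ≈ 1.20580.
Nominal growth factor: 1.66100. Real growth factor = 1.66100 / 1.20580 ≈ 1.37751.
Annualized: 1.37751^(1/5) − 1 ≈ 0.06615.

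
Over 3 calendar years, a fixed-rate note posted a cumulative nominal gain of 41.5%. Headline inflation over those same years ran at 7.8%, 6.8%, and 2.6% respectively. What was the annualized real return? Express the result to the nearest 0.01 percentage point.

6.20%

Cumulative inflation factor: 1.078 × 1.068 × 1.026 ≈ 1.18124.
Nominal growth factor: 1.41500. Real growth factor = 1.41500 / 1.18124 ≈ 1.19790.
Annualized: 1.19790^(1/3) − 1 ≈ 0.06204.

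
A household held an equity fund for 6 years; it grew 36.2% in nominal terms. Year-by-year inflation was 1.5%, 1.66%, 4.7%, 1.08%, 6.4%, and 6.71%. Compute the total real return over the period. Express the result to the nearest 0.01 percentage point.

9.85%

Cumulative inflation factor: 1.015 × 1.0166 × 1.047 × 1.0108 × 1.064 × 1.0671 ≈ 1.23987.
Nominal growth factor: 1.36200. Real growth factor = 1.36200 / 1.23987 ≈ 1.09851.
Total real return ≈ 9.8506%.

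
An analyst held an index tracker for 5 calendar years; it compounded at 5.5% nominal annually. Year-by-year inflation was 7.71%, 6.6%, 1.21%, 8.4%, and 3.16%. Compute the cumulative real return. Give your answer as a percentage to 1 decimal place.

Cumulative inflation factor: 1.0771 × 1.066 × 1.0121 × 1.084 × 1.0316 ≈ 1.29950.
Nominal growth factor: 1.30696. Real growth factor = 1.30696 / 1.29950 ≈ 1.00574.
Total real return ≈ 0.5738%.

0.6%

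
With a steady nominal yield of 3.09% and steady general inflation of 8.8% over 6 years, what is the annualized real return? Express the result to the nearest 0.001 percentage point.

With constant rates the annual real return is the same each year: (1+3.09%)/(1+8.8%) − 1 = -0.05248.

-5.248%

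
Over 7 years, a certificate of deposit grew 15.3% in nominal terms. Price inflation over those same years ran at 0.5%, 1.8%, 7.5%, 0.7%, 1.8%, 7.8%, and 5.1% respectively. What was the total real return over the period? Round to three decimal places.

-9.737%

Cumulative inflation factor: 1.005 × 1.018 × 1.075 × 1.007 × 1.018 × 1.078 × 1.051 ≈ 1.27738.
Nominal growth factor: 1.15300. Real growth factor = 1.15300 / 1.27738 ≈ 0.90263.
Total real return ≈ -9.7373%.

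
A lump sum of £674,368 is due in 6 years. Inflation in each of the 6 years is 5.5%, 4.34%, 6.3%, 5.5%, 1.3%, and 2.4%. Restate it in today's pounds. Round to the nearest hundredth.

£526,621.44

Price-level factor over 6 years: 1.055 × 1.0434 × 1.063 × 1.055 × 1.013 × 1.024 ≈ 1.2805555366.
Purchasing power today: £674,368 divided by that factor.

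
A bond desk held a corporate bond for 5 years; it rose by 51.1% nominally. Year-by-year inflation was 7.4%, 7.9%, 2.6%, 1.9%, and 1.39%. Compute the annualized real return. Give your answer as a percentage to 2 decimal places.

Cumulative inflation factor: 1.074 × 1.079 × 1.026 × 1.019 × 1.0139 ≈ 1.22841.
Nominal growth factor: 1.51100. Real growth factor = 1.51100 / 1.22841 ≈ 1.23005.
Annualized: 1.23005^(1/5) − 1 ≈ 0.04228.

4.23%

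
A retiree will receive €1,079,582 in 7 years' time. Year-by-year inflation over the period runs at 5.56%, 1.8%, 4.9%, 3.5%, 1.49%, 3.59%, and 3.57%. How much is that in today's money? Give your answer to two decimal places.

€849,801.66

Price-level factor over 7 years: 1.0556 × 1.018 × 1.049 × 1.035 × 1.0149 × 1.0359 × 1.0357 ≈ 1.2703929043.
Purchasing power today: €1,079,582 divided by that factor.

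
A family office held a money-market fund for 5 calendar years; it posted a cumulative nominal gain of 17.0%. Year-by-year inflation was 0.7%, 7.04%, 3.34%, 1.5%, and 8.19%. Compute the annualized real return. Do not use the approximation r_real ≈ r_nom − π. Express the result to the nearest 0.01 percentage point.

Cumulative inflation factor: 1.007 × 1.0704 × 1.0334 × 1.015 × 1.0819 ≈ 1.22320.
Nominal growth factor: 1.17000. Real growth factor = 1.17000 / 1.22320 ≈ 0.95651.
Annualized: 0.95651^(1/5) − 1 ≈ -0.00885.

-0.89%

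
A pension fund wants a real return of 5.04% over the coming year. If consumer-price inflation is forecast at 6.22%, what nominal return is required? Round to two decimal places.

11.57%

By the Fisher equation, 1 + r_nom = (1 + 5.04%)(1 + 6.22%) = 1.0504 × 1.0622 = 1.11573488.
So r_nom = 11.573488%.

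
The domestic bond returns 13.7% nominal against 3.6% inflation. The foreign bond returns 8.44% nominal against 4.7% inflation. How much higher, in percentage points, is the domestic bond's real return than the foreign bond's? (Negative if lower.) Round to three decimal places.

The domestic bond real return: 1.137/1.036 − 1 = 9.7490%.
The foreign bond real return: 1.0844/1.047 − 1 = 3.5721%.
Difference: 9.7490 − 3.5721 = 6.1769 pp.

6.177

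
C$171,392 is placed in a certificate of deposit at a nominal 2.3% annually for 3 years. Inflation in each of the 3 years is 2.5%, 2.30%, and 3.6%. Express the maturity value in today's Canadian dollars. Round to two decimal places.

Nominal value at maturity: C$171,392 × (1 + 2.3%)^3 ≈ C$183,492.13.
Price-level factor over 3 years: 1.025 × 1.0230 × 1.036 = 1.0863237.
Dividing the nominal maturity value by the price-level factor gives the value in today's money.

C$168,911.10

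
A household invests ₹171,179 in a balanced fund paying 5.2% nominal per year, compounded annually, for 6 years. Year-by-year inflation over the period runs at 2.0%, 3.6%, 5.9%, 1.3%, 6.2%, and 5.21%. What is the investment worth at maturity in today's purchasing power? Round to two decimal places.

Nominal value at maturity: ₹171,179 × (1 + 5.2%)^6 ≈ ₹232,030.42.
Price-level factor over 6 years: 1.020 × 1.036 × 1.059 × 1.013 × 1.062 × 1.0521 ≈ 1.2666215420.
The maturity value deflated by that factor is the answer in today's purchasing power.

₹183,188.44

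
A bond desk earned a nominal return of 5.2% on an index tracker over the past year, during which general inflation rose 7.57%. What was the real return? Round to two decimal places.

-2.20%

Real return via the Fisher equation: (1 + 5.2%)/(1 + 7.57%) − 1 = 1.052/1.0757 − 1 ≈ -0.02203.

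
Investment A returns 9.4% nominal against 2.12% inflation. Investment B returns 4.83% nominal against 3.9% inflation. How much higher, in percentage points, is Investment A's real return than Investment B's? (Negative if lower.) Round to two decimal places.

6.23

Investment A real return: 1.094/1.0212 − 1 = 7.129%.
Investment B real return: 1.0483/1.039 − 1 = 0.895%.
Difference: 7.129 − 0.895 = 6.234 pp.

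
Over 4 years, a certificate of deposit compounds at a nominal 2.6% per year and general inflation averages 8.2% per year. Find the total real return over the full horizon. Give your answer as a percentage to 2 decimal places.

The annual real rate is (1+2.6%)/(1+8.2%) − 1 = -5.1756%.
Compounded over 4 years: (1 + -0.051756)^4 − 1 ≈ -0.19150.

-19.15%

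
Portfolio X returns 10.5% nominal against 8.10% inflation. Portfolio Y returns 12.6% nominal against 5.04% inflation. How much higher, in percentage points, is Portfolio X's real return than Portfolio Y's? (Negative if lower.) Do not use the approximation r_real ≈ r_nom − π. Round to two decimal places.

-4.98

Portfolio X real return: 1.105/1.0810 − 1 = 2.220%.
Portfolio Y real return: 1.126/1.0504 − 1 = 7.197%.
Difference: 2.220 − 7.197 = -4.977 pp.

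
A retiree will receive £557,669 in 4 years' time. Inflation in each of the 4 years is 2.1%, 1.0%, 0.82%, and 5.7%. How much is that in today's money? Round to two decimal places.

Price-level factor over 4 years: 1.021 × 1.010 × 1.0082 × 1.057 ≈ 1.0989268796.
Purchasing power today: £557,669 divided by that factor.

£507,466.88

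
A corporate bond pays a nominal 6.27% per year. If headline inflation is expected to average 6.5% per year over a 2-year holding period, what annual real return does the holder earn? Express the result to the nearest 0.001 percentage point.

With constant rates the annual real return is the same each year: (1+6.27%)/(1+6.5%) − 1 = -0.00216.

-0.216%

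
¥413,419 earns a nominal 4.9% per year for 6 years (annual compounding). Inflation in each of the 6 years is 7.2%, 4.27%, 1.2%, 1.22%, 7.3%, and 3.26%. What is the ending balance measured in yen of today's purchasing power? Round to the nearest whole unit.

¥434,221

Nominal value at maturity: ¥413,419 × (1 + 4.9%)^6 ≈ ¥550,863.
Price-level factor over 6 years: 1.072 × 1.0427 × 1.012 × 1.0122 × 1.073 × 1.0326 ≈ 1.2686237776.
Dividing the nominal maturity value by the price-level factor gives the value in today's money.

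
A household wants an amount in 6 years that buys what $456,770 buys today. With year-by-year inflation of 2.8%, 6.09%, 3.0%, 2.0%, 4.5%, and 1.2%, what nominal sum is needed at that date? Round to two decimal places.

$553,476.69

Cumulative price-level factor: 1.028 × 1.0609 × 1.030 × 1.020 × 1.045 × 1.012 ≈ 1.2117185695.
Multiplying $456,770 by the price-level factor gives the future nominal sum.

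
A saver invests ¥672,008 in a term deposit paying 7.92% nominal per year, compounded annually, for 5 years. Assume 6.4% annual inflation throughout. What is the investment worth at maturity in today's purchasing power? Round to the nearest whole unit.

Nominal value at maturity: ¥672,008 × (1 + 7.92%)^5 ≈ ¥983,749.
Price-level factor over 5 years: (1 + 6.4%)^5 ≈ 1.3636663998.
The maturity value deflated by that factor is the answer in today's purchasing power.

¥721,400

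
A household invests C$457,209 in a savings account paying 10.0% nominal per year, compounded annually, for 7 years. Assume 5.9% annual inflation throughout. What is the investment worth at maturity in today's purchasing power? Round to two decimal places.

Nominal value at maturity: C$457,209 × (1 + 10.0%)^7 ≈ C$890,971.00.
Price-level factor over 7 years: (1 + 5.9%)^7 ≈ 1.4937286838.
The maturity value deflated by that factor is the answer in today's purchasing power.

C$596,474.45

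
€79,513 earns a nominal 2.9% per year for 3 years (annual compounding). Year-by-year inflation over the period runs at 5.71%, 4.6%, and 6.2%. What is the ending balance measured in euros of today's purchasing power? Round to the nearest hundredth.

€73,775.47

Nominal value at maturity: €79,513 × (1 + 2.9%)^3 ≈ €86,633.18.
Price-level factor over 3 years: 1.0571 × 1.046 × 1.062 = 1.1742816492.
The maturity value deflated by that factor is the answer in today's purchasing power.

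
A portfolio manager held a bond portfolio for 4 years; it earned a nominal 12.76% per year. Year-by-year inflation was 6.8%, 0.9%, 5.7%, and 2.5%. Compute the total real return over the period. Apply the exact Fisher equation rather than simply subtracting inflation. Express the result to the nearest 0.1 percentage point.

38.5%

Cumulative inflation factor: 1.068 × 1.009 × 1.057 × 1.025 ≈ 1.16751.
Nominal growth factor: 1.61667. Real growth factor = 1.61667 / 1.16751 ≈ 1.38471.
Total real return ≈ 38.4711%.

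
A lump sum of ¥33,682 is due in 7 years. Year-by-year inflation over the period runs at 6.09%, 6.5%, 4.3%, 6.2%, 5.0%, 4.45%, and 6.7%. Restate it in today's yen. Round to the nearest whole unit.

¥22,999

Price-level factor over 7 years: 1.0609 × 1.065 × 1.043 × 1.062 × 1.050 × 1.0445 × 1.067 ≈ 1.4645191173.
Purchasing power today: ¥33,682 divided by that factor.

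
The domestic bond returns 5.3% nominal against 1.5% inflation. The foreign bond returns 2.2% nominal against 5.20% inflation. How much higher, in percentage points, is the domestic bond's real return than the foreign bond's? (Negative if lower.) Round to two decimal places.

6.60

The domestic bond real return: 1.053/1.015 − 1 = 3.744%.
The foreign bond real return: 1.022/1.0520 − 1 = -2.852%.
Difference: 3.744 − (-2.852) = 6.596 pp.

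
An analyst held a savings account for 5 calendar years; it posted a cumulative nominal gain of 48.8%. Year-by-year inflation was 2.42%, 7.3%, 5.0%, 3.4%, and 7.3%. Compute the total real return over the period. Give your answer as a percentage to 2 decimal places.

Cumulative inflation factor: 1.0242 × 1.073 × 1.050 × 1.034 × 1.073 ≈ 1.28025.
Nominal growth factor: 1.48800. Real growth factor = 1.48800 / 1.28025 ≈ 1.16227.
Total real return ≈ 16.2275%.

16.23%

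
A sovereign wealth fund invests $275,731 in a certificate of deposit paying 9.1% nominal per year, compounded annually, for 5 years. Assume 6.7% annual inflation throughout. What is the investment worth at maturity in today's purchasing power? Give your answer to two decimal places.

Nominal value at maturity: $275,731 × (1 + 9.1%)^5 ≈ $426,195.98.
Price-level factor over 5 years: (1 + 6.7%)^5 ≈ 1.3829997357.
Dividing the nominal maturity value by the price-level factor gives the value in today's money.

$308,167.80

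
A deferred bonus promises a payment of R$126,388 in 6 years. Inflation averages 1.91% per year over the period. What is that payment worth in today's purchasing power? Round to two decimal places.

Price-level factor over 6 years: (1 + 1.91%)^6 ≈ 1.1202135190.
Purchasing power today: R$126,388 divided by that factor.

R$112,824.92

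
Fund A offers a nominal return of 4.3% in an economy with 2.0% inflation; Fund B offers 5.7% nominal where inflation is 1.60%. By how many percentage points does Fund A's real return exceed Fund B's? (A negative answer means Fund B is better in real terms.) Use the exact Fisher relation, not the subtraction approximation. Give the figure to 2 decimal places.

-1.78

Fund A real return: 1.043/1.020 − 1 = 2.255%.
Fund B real return: 1.057/1.0160 − 1 = 4.035%.
Difference: 2.255 − 4.035 = -1.780 pp.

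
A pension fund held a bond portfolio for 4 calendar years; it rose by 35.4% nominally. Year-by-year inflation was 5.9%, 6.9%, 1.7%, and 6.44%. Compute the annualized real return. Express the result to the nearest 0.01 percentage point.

Cumulative inflation factor: 1.059 × 1.069 × 1.017 × 1.0644 ≈ 1.22546.
Nominal growth factor: 1.35400. Real growth factor = 1.35400 / 1.22546 ≈ 1.10489.
Annualized: 1.10489^(1/4) − 1 ≈ 0.02525.

2.53%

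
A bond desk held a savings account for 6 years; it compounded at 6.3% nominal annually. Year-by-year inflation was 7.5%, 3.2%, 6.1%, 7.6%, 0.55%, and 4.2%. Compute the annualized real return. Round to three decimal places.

Cumulative inflation factor: 1.075 × 1.032 × 1.061 × 1.076 × 1.0055 × 1.042 ≈ 1.32698.
Nominal growth factor: 1.44278. Real growth factor = 1.44278 / 1.32698 ≈ 1.08726.
Annualized: 1.08726^(1/6) − 1 ≈ 0.01404.

1.404%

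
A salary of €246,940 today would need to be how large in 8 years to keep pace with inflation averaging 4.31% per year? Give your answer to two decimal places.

Cumulative price-level factor: (1+4.31%)^8 ≈ 1.4015466679.
Multiplying €246,940 by the price-level factor gives the future nominal sum.

€346,097.93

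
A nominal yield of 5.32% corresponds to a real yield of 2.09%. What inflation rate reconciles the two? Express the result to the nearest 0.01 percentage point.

From (1+r_nom) = (1+r_real)(1+π), we get 1+π = (1 + 5.32%)/(1 + 2.09%) = 1.0532/1.0209 ≈ 1.03164.
So π ≈ 3.1639%.

3.16%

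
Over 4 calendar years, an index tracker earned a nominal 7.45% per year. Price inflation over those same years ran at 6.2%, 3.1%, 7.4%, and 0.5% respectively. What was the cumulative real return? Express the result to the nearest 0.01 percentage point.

Cumulative inflation factor: 1.062 × 1.031 × 1.074 × 1.005 ≈ 1.18183.
Nominal growth factor: 1.33299. Real growth factor = 1.33299 / 1.18183 ≈ 1.12790.
Total real return ≈ 12.7904%.

12.79%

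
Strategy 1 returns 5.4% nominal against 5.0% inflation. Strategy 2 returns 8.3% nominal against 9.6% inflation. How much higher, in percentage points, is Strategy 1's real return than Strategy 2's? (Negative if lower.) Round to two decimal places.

1.57

Strategy 1 real return: 1.054/1.050 − 1 = 0.381%.
Strategy 2 real return: 1.083/1.096 − 1 = -1.186%.
Difference: 0.381 − (-1.186) = 1.567 pp.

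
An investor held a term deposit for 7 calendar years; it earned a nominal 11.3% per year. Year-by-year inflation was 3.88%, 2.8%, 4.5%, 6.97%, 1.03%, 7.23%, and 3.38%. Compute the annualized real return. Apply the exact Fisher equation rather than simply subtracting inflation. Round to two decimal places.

6.78%

Cumulative inflation factor: 1.0388 × 1.028 × 1.045 × 1.0697 × 1.0103 × 1.0723 × 1.0338 ≈ 1.33692.
Nominal growth factor: 2.11576. Real growth factor = 2.11576 / 1.33692 ≈ 1.58256.
Annualized: 1.58256^(1/7) − 1 ≈ 0.06778.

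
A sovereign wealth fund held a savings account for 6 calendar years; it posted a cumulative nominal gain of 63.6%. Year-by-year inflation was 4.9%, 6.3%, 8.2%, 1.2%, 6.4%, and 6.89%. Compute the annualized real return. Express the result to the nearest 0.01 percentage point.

2.77%

Cumulative inflation factor: 1.049 × 1.063 × 1.082 × 1.012 × 1.064 × 1.0689 ≈ 1.38866.
Nominal growth factor: 1.63600. Real growth factor = 1.63600 / 1.38866 ≈ 1.17812.
Annualized: 1.17812^(1/6) − 1 ≈ 0.02770.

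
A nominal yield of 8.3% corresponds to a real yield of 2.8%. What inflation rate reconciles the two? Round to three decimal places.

From (1+r_nom) = (1+r_real)(1+π), we get 1+π = (1 + 8.3%)/(1 + 2.8%) = 1.083/1.028 ≈ 1.05350.
So π ≈ 5.3502%.

5.350%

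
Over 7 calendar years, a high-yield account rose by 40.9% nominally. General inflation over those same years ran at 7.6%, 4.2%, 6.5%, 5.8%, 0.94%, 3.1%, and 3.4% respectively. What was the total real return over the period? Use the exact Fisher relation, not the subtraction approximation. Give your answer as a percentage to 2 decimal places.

Cumulative inflation factor: 1.076 × 1.042 × 1.065 × 1.058 × 1.0094 × 1.031 × 1.034 ≈ 1.35943.
Nominal growth factor: 1.40900. Real growth factor = 1.40900 / 1.35943 ≈ 1.03646.
Total real return ≈ 3.6462%.

3.65%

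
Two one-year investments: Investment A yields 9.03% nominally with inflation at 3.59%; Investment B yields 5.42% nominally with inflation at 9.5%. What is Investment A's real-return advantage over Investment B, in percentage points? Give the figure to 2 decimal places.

Investment A real return: 1.0903/1.0359 − 1 = 5.251%.
Investment B real return: 1.0542/1.095 − 1 = -3.726%.
Difference: 5.251 − (-3.726) = 8.977 pp.

8.98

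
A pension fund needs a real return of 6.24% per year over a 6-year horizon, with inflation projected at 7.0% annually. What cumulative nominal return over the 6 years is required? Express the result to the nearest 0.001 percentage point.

Required annual nominal rate: (1+6.24%)(1+7.0%) − 1 = 13.6768%.
Cumulative over 6 years: (1 + 0.136768)^6 − 1 ≈ 1.15790.

115.790%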